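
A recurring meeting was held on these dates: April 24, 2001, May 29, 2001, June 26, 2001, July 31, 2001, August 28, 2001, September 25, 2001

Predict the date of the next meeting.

October 30, 2001

These are Tuesdays with 35, 28, 35, 28, 28-day gaps.
Each is the final Tuesday of its month — May 29, 2001 is past the 28th, so '4th Tuesday' doesn't fit.
October 2001 ends with Tuesday October 30, 2001.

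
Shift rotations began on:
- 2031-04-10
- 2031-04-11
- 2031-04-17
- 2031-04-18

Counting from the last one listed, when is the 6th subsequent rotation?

2031-05-09

Every event lands on a Thursday or Friday (gaps cycle 1, 6, 1).
So the schedule is: every Thursday and Friday.
The following Thursday is 2031-04-24.
Next Friday: 2031-04-25.
The following Thursday is 2031-05-01.
Next Friday: 2031-05-02.
Next Thursday: 2031-05-08.
Next Friday: 2031-05-09.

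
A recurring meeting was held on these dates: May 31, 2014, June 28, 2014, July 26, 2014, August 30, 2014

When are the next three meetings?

These are Saturdays with 28, 28, 35-day gaps.
Each is the final Saturday of its month — May 31, 2014 is past the 28th, so '4th Saturday' doesn't fit.
Last Saturday of September 2014: September 27, 2014.
October 2014 ends with Saturday October 25, 2014.
November 2014 ends with Saturday November 29, 2014.

September 27, 2014; October 25, 2014; November 29, 2014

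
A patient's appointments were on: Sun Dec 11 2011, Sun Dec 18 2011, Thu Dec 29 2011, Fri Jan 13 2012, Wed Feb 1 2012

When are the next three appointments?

Intervals are 7, 11, 15, 19 days — an arithmetic progression with common difference 4.
Next gap: 23 days. Wed Feb 1 2012 + 23 days = Fri Feb 24 2012.
Next gap: 27 days. Fri Feb 24 2012 + 27 days = Thu Mar 22 2012.
Next gap: 31 days. Thu Mar 22 2012 + 31 days = Sun Apr 22 2012.

Fri Feb 24 2012, Thu Mar 22 2012, Sun Apr 22 2012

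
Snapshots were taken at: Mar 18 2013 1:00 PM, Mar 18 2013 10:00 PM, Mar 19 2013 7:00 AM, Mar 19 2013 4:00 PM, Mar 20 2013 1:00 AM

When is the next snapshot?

Gaps: 9, 9, 9, 9 hours — each event is 9 hours after the previous one.
Mar 20 2013 1:00 AM + 9 h = Mar 20 2013 10:00 AM.

Mar 20 2013 10:00 AM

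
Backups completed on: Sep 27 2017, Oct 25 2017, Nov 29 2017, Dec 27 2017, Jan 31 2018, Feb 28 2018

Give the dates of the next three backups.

Mar 28 2018, Apr 25 2018, May 30 2018

Every date is a Wednesday; gaps 28, 35, 28, 35, 28 days.
Each is the last Wednesday of its month (at least one falls on the 29th or later, ruling out '4th Wednesday').
Last Wednesday of March 2018: Mar 28 2018.
April 2018 ends with Wednesday Apr 25 2018.
Last Wednesday of May 2018: May 30 2018.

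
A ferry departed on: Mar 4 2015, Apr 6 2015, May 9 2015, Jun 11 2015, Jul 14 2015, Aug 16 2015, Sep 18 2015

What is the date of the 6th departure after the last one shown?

Gaps between consecutive events: 33, 33, 33, 33, 33, 33 days — a constant 33-day interval.
Sep 18 2015 + 33 days = Oct 21 2015.
Oct 21 2015 + 33 days = Nov 23 2015.
Nov 23 2015 + 33 days = Dec 26 2015.
Dec 26 2015 + 33 days = Jan 28 2016.
Jan 28 2016 + 33 days = Mar 1 2016.
Mar 1 2016 + 33 days = Apr 3 2016.

Apr 3 2016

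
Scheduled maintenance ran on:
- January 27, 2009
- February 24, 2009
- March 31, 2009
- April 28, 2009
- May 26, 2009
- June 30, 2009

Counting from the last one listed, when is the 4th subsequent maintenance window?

These are Tuesdays with 28, 35, 28, 28, 35-day gaps.
Each is the final Tuesday of its month — March 31, 2009 is past the 28th, so '4th Tuesday' doesn't fit.
July 2009 ends with Tuesday July 28, 2009.
Last Tuesday of August 2009: August 25, 2009.
September 2009 ends with Tuesday September 29, 2009.
October 2009 ends with Tuesday October 27, 2009.

October 27, 2009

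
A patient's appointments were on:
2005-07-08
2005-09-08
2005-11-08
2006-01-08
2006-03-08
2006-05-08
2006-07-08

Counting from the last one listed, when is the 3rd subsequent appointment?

Gaps: 62, 61, 61, 59, 61, 61 days — not constant. Every event is on the 8th of the month.
Pattern: the 8th of every 2 months.
September 2006: 2006-09-08.
Next: November 2006 → 2006-11-08.
January 2007: 2007-01-08.

2007-01-08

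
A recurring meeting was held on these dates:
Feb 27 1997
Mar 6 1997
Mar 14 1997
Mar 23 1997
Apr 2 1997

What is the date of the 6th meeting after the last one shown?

Jun 22 1997

Gaps: 7, 8, 9, 10 days — each gap is 1 larger than the previous one.
Next gap: 11 days. Apr 2 1997 + 11 days = Apr 13 1997.
Next gap: 12 days. Apr 13 1997 + 12 days = Apr 25 1997.
Next gap: 13 days. Apr 25 1997 + 13 days = May 8 1997.
Next gap: 14 days. May 8 1997 + 14 days = May 22 1997.
Next gap: 15 days. May 22 1997 + 15 days = Jun 6 1997.
Next gap: 16 days. Jun 6 1997 + 16 days = Jun 22 1997.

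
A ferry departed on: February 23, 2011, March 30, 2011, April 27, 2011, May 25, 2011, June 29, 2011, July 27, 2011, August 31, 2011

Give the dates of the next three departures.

Every date is a Wednesday; gaps 35, 28, 28, 35, 28, 35 days.
Each is the last Wednesday of its month (at least one falls on the 29th or later, ruling out '4th Wednesday').
Last Wednesday of September 2011: September 28, 2011.
Last Wednesday of October 2011: October 26, 2011.
Last Wednesday of November 2011: November 30, 2011.

September 28, 2011; October 26, 2011; November 30, 2011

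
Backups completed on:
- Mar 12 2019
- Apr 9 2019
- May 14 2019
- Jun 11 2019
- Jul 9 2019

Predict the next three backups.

These are Tuesdays at 28- or 35-day spacing (28, 35, 28, 28).
The pattern: 2nd Tuesday of the month.
2nd Tuesday of August 2019: Aug 13 2019.
September 2019 — 2nd Tuesday is Sep 10 2019.
2nd Tuesday of October 2019: Oct 8 2019.

Aug 13 2019, Sep 10 2019, Oct 8 2019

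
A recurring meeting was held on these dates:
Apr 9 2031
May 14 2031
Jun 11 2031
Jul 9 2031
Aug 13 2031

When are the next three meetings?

Gaps: 35, 28, 28, 35 days — a mix of 28 and 35. Every date is a Wednesday.
Each is the 2nd Wednesday of its month.
2nd Wednesday of September 2031: Sep 10 2031.
2nd Wednesday of October 2031: Oct 8 2031.
2nd Wednesday of November 2031: Nov 12 2031.

Sep 10 2031, Oct 8 2031, Nov 12 2031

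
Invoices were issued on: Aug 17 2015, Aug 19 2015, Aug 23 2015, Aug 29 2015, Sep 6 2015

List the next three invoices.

Sep 16 2015, Sep 28 2015, Oct 12 2015

Intervals are 2, 4, 6, 8 days — an arithmetic progression with common difference 2.
Next gap: 10 days. Sep 6 2015 + 10 days = Sep 16 2015.
Next gap: 12 days. Sep 16 2015 + 12 days = Sep 28 2015.
Next gap: 14 days. Sep 28 2015 + 14 days = Oct 12 2015.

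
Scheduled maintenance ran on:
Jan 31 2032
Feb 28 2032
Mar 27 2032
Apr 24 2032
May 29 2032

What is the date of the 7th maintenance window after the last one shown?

Dec 25 2032

All Saturdays; the gaps (28, 28, 28, 35) vary with month length.
This is the last Saturday of each month.
Last Saturday of June 2032: Jun 26 2032.
July 2032 ends with Saturday Jul 31 2032.
August 2032 ends with Saturday Aug 28 2032.
Last Saturday of September 2032: Sep 25 2032.
Last Saturday of October 2032: Oct 30 2032.
Last Saturday of November 2032: Nov 27 2032.
December 2032 ends with Saturday Dec 25 2032.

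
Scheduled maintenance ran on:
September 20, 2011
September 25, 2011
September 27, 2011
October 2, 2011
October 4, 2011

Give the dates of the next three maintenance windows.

October 9, 2011; October 11, 2011; October 16, 2011

Gaps: 5, 2, 5, 2 days — not constant, but cyclic with period 2.
The events fall on every Tuesday and Sunday.
Next Sunday: October 9, 2011.
Next Tuesday: October 11, 2011.
Next Sunday: October 16, 2011.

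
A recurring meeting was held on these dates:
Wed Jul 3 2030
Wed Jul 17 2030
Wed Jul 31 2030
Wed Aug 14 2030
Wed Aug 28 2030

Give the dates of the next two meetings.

Wed Sep 11 2030, Wed Sep 25 2030

The spacing is 14, 14, 14, 14 days — always 14 days.
Wed Aug 28 2030 + 14 days = Wed Sep 11 2030.
Wed Sep 11 2030 + 14 days = Wed Sep 25 2030.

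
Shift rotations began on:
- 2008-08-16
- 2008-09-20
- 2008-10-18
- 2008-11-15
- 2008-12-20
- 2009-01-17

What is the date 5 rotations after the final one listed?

2009-06-20

Gaps: 35, 28, 28, 35, 28 days — a mix of 28 and 35. Every date is a Saturday.
Each is the 3rd Saturday of its month.
3rd Saturday of February 2009: 2009-02-21.
March 2009 — 3rd Saturday is 2009-03-21.
3rd Saturday of April 2009: 2009-04-18.
3rd Saturday of May 2009: 2009-05-16.
June 2009 — 3rd Saturday is 2009-06-20.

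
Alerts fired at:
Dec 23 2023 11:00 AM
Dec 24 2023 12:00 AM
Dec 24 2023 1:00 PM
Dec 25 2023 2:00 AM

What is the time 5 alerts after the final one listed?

Spacing: 13, 13, 13 h — constant 13 h.
Dec 25 2023 2:00 AM + 13 h = Dec 25 2023 3:00 PM.
Dec 25 2023 3:00 PM + 13 h = Dec 26 2023 4:00 AM.
Dec 26 2023 4:00 AM + 13 h = Dec 26 2023 5:00 PM.
Dec 26 2023 5:00 PM + 13 h = Dec 27 2023 6:00 AM.
Dec 27 2023 6:00 AM + 13 h = Dec 27 2023 7:00 PM.

Dec 27 2023 7:00 PM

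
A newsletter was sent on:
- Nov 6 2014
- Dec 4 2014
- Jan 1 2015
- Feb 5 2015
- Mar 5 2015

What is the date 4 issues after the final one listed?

Jul 2 2015

All dates are Thursdays, 28, 28, 35, 28 days apart.
Specifically, the 1st Thursday of each month.
April 2015 — 1st Thursday is Apr 2 2015.
1st Thursday of May 2015: May 7 2015.
1st Thursday of June 2015: Jun 4 2015.
July 2015 — 1st Thursday is Jul 2 2015.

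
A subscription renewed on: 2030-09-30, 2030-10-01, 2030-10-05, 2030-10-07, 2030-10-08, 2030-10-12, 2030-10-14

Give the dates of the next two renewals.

The gap pattern 1, 4, 2, 1, 4, 2 repeats every 3 events.
These are the Mondays, Tuesdays and Saturdays of each week.
Next Tuesday: 2030-10-15.
The following Saturday is 2030-10-19.

2030-10-15, 2030-10-19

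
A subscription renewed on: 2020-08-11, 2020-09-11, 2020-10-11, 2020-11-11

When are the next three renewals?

2020-12-11, 2021-01-11, 2021-02-11

Each date is the 11th; the gaps (31, 30, 31) track the month lengths.
The rule is the 11th of each month.
December 2020: 2020-12-11.
Next: January 2021 → 2021-01-11.
February 2021: 2021-02-11.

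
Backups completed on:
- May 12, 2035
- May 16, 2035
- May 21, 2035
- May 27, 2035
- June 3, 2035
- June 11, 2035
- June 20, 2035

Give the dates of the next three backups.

June 30, 2035; July 11, 2035; July 23, 2035

The spacing grows by 1 each time: 4, 5, 6, 7, 8, 9 days.
Next gap: 10 days. June 20, 2035 + 10 days = June 30, 2035.
Next gap: 11 days. June 30, 2035 + 11 days = July 11, 2035.
Next gap: 12 days. July 11, 2035 + 12 days = July 23, 2035.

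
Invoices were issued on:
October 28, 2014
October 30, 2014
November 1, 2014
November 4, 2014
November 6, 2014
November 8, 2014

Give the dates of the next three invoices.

Every event lands on a Tuesday or Thursday or Saturday (gaps cycle 2, 2, 3, 2, 2).
So the schedule is: every Tuesday, Thursday and Saturday.
The following Tuesday is November 11, 2014.
The following Thursday is November 13, 2014.
Next Saturday: November 15, 2014.

November 11, 2014; November 13, 2014; November 15, 2014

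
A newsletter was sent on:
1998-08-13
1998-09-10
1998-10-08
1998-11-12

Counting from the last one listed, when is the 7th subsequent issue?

These are Thursdays at 28- or 35-day spacing (28, 28, 35).
The pattern: 2nd Thursday of the month.
December 1998 — 2nd Thursday is 1998-12-10.
2nd Thursday of January 1999: 1999-01-14.
February 1999 — 2nd Thursday is 1999-02-11.
2nd Thursday of March 1999: 1999-03-11.
2nd Thursday of April 1999: 1999-04-08.
May 1999 — 2nd Thursday is 1999-05-13.
2nd Thursday of June 1999: 1999-06-10.

1999-06-10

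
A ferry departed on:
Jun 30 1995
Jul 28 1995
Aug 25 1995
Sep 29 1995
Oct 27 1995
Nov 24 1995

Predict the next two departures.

Dec 29 1995, Jan 26 1996

These are Fridays with 28, 28, 35, 28, 28-day gaps.
Each is the final Friday of its month — Jun 30 1995 is past the 28th, so '4th Friday' doesn't fit.
December 1995 ends with Friday Dec 29 1995.
January 1996 ends with Friday Jan 26 1996.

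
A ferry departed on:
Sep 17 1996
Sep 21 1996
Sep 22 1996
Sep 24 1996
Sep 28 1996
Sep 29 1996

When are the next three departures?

Oct 1 1996, Oct 5 1996, Oct 6 1996

The gap pattern 4, 1, 2, 4, 1 repeats every 3 events.
These are the Tuesdays, Saturdays and Sundays of each week.
The following Tuesday is Oct 1 1996.
Next Saturday: Oct 5 1996.
Next Sunday: Oct 6 1996.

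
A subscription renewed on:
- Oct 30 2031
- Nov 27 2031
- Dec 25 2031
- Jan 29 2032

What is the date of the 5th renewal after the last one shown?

Jun 24 2032

Every date is a Thursday; gaps 28, 28, 35 days.
Each is the last Thursday of its month (at least one falls on the 29th or later, ruling out '4th Thursday').
Last Thursday of February 2032: Feb 26 2032.
Last Thursday of March 2032: Mar 25 2032.
April 2032 ends with Thursday Apr 29 2032.
May 2032 ends with Thursday May 27 2032.
June 2032 ends with Thursday Jun 24 2032.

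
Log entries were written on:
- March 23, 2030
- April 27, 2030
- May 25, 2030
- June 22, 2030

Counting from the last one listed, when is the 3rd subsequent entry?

September 28, 2030

Gaps: 35, 28, 28 days — a mix of 28 and 35. Every date is a Saturday.
Each is the 4th Saturday of its month.
4th Saturday of July 2030: July 27, 2030.
4th Saturday of August 2030: August 24, 2030.
September 2030 — 4th Saturday is September 28, 2030.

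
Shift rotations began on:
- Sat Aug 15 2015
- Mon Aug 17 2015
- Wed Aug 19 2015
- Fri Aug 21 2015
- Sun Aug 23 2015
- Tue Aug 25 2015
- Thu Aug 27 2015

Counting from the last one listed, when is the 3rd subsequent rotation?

The spacing is 2, 2, 2, 2, 2, 2 days — always 2 days.
Thu Aug 27 2015 + 2 days = Sat Aug 29 2015.
Sat Aug 29 2015 + 2 days = Mon Aug 31 2015.
Mon Aug 31 2015 + 2 days = Wed Sep 2 2015.

Wed Sep 2 2015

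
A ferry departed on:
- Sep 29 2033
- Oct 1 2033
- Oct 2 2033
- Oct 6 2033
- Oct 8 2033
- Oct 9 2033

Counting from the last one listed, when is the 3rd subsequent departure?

Every event lands on a Thursday or Saturday or Sunday (gaps cycle 2, 1, 4, 2, 1).
So the schedule is: every Thursday, Saturday and Sunday.
Next Thursday: Oct 13 2033.
Next Saturday: Oct 15 2033.
The following Sunday is Oct 16 2033.

Oct 16 2033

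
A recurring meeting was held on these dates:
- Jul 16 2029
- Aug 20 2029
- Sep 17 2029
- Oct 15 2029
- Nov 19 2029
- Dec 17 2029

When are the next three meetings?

Jan 21 2030, Feb 18 2030, Mar 18 2030

Gaps: 35, 28, 28, 35, 28 days — a mix of 28 and 35. Every date is a Monday.
Each is the 3rd Monday of its month.
3rd Monday of January 2030: Jan 21 2030.
3rd Monday of February 2030: Feb 18 2030.
March 2030 — 3rd Monday is Mar 18 2030.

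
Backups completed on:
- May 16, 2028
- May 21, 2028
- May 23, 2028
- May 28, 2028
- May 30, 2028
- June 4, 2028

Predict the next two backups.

June 6, 2028; June 11, 2028

The gap pattern 5, 2, 5, 2, 5 repeats every 2 events.
These are the Tuesdays and Sundays of each week.
Next Tuesday: June 6, 2028.
The following Sunday is June 11, 2028.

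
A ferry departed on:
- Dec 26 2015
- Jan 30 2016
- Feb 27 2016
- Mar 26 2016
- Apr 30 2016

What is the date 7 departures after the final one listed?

Nov 26 2016

All Saturdays; the gaps (35, 28, 28, 35) vary with month length.
This is the last Saturday of each month.
Last Saturday of May 2016: May 28 2016.
June 2016 ends with Saturday Jun 25 2016.
Last Saturday of July 2016: Jul 30 2016.
August 2016 ends with Saturday Aug 27 2016.
Last Saturday of September 2016: Sep 24 2016.
October 2016 ends with Saturday Oct 29 2016.
Last Saturday of November 2016: Nov 26 2016.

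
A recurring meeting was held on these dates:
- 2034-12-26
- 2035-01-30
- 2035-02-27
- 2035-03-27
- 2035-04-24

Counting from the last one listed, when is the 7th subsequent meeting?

2035-11-27

These are Tuesdays with 35, 28, 28, 28-day gaps.
Each is the final Tuesday of its month — 2035-01-30 is past the 28th, so '4th Tuesday' doesn't fit.
May 2035 ends with Tuesday 2035-05-29.
Last Tuesday of June 2035: 2035-06-26.
July 2035 ends with Tuesday 2035-07-31.
August 2035 ends with Tuesday 2035-08-28.
September 2035 ends with Tuesday 2035-09-25.
Last Tuesday of October 2035: 2035-10-30.
November 2035 ends with Tuesday 2035-11-27.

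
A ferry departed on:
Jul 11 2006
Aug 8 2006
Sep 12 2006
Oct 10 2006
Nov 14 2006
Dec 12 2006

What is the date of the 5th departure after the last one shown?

May 8 2007

Gaps: 28, 35, 28, 35, 28 days — a mix of 28 and 35. Every date is a Tuesday.
Each is the 2nd Tuesday of its month.
2nd Tuesday of January 2007: Jan 9 2007.
February 2007 — 2nd Tuesday is Feb 13 2007.
2nd Tuesday of March 2007: Mar 13 2007.
2nd Tuesday of April 2007: Apr 10 2007.
2nd Tuesday of May 2007: May 8 2007.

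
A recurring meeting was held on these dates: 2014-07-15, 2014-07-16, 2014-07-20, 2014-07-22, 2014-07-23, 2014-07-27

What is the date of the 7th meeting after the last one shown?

2014-08-12

The gap pattern 1, 4, 2, 1, 4 repeats every 3 events.
These are the Tuesdays, Wednesdays and Sundays of each week.
The following Tuesday is 2014-07-29.
The following Wednesday is 2014-07-30.
The following Sunday is 2014-08-03.
Next Tuesday: 2014-08-05.
The following Wednesday is 2014-08-06.
Next Sunday: 2014-08-10.
The following Tuesday is 2014-08-12.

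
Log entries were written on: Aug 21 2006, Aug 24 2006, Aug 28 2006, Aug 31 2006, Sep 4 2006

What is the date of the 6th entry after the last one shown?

Every event lands on a Monday or Thursday (gaps cycle 3, 4, 3, 4).
So the schedule is: every Monday and Thursday.
Next Thursday: Sep 7 2006.
Next Monday: Sep 11 2006.
The following Thursday is Sep 14 2006.
The following Monday is Sep 18 2006.
The following Thursday is Sep 21 2006.
Next Monday: Sep 25 2006.

Sep 25 2006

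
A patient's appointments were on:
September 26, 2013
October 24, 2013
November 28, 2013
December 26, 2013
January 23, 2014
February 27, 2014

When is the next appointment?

All dates are Thursdays, 28, 35, 28, 28, 35 days apart.
Specifically, the 4th Thursday of each month.
March 2014 — 4th Thursday is March 27, 2014.

March 27, 2014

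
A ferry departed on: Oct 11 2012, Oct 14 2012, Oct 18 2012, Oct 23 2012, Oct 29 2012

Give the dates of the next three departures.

Intervals are 3, 4, 5, 6 days — an arithmetic progression with common difference 1.
Next gap: 7 days. Oct 29 2012 + 7 days = Nov 5 2012.
Next gap: 8 days. Nov 5 2012 + 8 days = Nov 13 2012.
Next gap: 9 days. Nov 13 2012 + 9 days = Nov 22 2012.

Nov 5 2012, Nov 13 2012, Nov 22 2012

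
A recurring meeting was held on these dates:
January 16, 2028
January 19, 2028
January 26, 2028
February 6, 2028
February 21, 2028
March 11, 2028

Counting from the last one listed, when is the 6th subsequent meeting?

The spacing grows by 4 each time: 3, 7, 11, 15, 19 days.
Next gap: 23 days. March 11, 2028 + 23 days = April 3, 2028.
Next gap: 27 days. April 3, 2028 + 27 days = April 30, 2028.
Next gap: 31 days. April 30, 2028 + 31 days = May 31, 2028.
Next gap: 35 days. May 31, 2028 + 35 days = July 5, 2028.
Next gap: 39 days. July 5, 2028 + 39 days = August 13, 2028.
Next gap: 43 days. August 13, 2028 + 43 days = September 25, 2028.

September 25, 2028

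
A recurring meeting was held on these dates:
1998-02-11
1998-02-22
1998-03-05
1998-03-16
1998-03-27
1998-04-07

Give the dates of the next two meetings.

The spacing is 11, 11, 11, 11, 11 days — always 11 days.
1998-04-07 + 11 days = 1998-04-18.
1998-04-18 + 11 days = 1998-04-29.

1998-04-18, 1998-04-29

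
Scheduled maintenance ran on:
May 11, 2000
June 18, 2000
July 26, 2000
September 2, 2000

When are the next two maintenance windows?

The spacing is 38, 38, 38 days — always 38 days.
September 2, 2000 + 38 days = October 10, 2000.
October 10, 2000 + 38 days = November 17, 2000.

October 10, 2000; November 17, 2000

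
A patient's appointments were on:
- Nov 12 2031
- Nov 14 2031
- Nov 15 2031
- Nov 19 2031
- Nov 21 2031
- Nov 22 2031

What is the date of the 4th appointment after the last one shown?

Dec 3 2031

Every event lands on a Wednesday or Friday or Saturday (gaps cycle 2, 1, 4, 2, 1).
So the schedule is: every Wednesday, Friday and Saturday.
Next Wednesday: Nov 26 2031.
Next Friday: Nov 28 2031.
The following Saturday is Nov 29 2031.
Next Wednesday: Dec 3 2031.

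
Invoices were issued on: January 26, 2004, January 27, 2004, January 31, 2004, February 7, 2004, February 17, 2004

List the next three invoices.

Intervals are 1, 4, 7, 10 days — an arithmetic progression with common difference 3.
Next gap: 13 days. February 17, 2004 + 13 days = March 1, 2004.
Next gap: 16 days. March 1, 2004 + 16 days = March 17, 2004.
Next gap: 19 days. March 17, 2004 + 19 days = April 5, 2004.

March 1, 2004; March 17, 2004; April 5, 2004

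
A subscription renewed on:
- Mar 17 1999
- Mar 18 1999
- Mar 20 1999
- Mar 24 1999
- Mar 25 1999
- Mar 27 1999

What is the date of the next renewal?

Gaps: 1, 2, 4, 1, 2 days — not constant, but cyclic with period 3.
The events fall on every Wednesday, Thursday and Saturday.
The following Wednesday is Mar 31 1999.

Mar 31 1999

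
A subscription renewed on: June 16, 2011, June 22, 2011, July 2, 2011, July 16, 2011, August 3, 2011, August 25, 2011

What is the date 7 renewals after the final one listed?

Gaps: 6, 10, 14, 18, 22 days — each gap is 4 larger than the previous one.
Next gap: 26 days. August 25, 2011 + 26 days = September 20, 2011.
Next gap: 30 days. September 20, 2011 + 30 days = October 20, 2011.
Next gap: 34 days. October 20, 2011 + 34 days = November 23, 2011.
Next gap: 38 days. November 23, 2011 + 38 days = December 31, 2011.
Next gap: 42 days. December 31, 2011 + 42 days = February 11, 2012.
Next gap: 46 days. February 11, 2012 + 46 days = March 28, 2012.
Next gap: 50 days. March 28, 2012 + 50 days = May 17, 2012.

May 17, 2012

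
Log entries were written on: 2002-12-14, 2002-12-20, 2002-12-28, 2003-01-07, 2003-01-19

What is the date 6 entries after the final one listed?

2003-05-13

Intervals are 6, 8, 10, 12 days — an arithmetic progression with common difference 2.
Next gap: 14 days. 2003-01-19 + 14 days = 2003-02-02.
Next gap: 16 days. 2003-02-02 + 16 days = 2003-02-18.
Next gap: 18 days. 2003-02-18 + 18 days = 2003-03-08.
Next gap: 20 days. 2003-03-08 + 20 days = 2003-03-28.
Next gap: 22 days. 2003-03-28 + 22 days = 2003-04-19.
Next gap: 24 days. 2003-04-19 + 24 days = 2003-05-13.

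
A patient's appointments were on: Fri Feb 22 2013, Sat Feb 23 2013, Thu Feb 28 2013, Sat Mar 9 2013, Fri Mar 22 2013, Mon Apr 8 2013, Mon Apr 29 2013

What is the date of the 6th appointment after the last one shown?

Gaps: 1, 5, 9, 13, 17, 21 days — each gap is 4 larger than the previous one.
Next gap: 25 days. Mon Apr 29 2013 + 25 days = Fri May 24 2013.
Next gap: 29 days. Fri May 24 2013 + 29 days = Sat Jun 22 2013.
Next gap: 33 days. Sat Jun 22 2013 + 33 days = Thu Jul 25 2013.
Next gap: 37 days. Thu Jul 25 2013 + 37 days = Sat Aug 31 2013.
Next gap: 41 days. Sat Aug 31 2013 + 41 days = Fri Oct 11 2013.
Next gap: 45 days. Fri Oct 11 2013 + 45 days = Mon Nov 25 2013.

Mon Nov 25 2013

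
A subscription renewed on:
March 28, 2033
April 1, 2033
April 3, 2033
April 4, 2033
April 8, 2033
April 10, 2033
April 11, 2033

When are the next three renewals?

April 15, 2033; April 17, 2033; April 18, 2033

Every event lands on a Monday or Friday or Sunday (gaps cycle 4, 2, 1, 4, 2, 1).
So the schedule is: every Monday, Friday and Sunday.
The following Friday is April 15, 2033.
Next Sunday: April 17, 2033.
The following Monday is April 18, 2033.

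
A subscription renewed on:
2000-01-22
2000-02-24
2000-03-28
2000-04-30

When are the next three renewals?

2000-06-02, 2000-07-05, 2000-08-07

Every event comes 33 days after the last (33, 33, 33).
2000-04-30 + 33 days = 2000-06-02.
2000-06-02 + 33 days = 2000-07-05.
2000-07-05 + 33 days = 2000-08-07.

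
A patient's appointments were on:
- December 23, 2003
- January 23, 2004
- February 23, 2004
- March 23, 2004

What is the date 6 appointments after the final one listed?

September 23, 2004

The day-of-month is always 23 (31, 31, 29 days between events).
So this recurs on the 23rd of each month.
April 2004: April 23, 2004.
Next: May 2004 → May 23, 2004.
June 2004: June 23, 2004.
Next: July 2004 → July 23, 2004.
Next: August 2004 → August 23, 2004.
September 2004: September 23, 2004.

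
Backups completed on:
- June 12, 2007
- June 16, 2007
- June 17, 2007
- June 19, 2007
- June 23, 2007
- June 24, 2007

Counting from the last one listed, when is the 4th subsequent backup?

Every event lands on a Tuesday or Saturday or Sunday (gaps cycle 4, 1, 2, 4, 1).
So the schedule is: every Tuesday, Saturday and Sunday.
The following Tuesday is June 26, 2007.
Next Saturday: June 30, 2007.
Next Sunday: July 1, 2007.
Next Tuesday: July 3, 2007.

July 3, 2007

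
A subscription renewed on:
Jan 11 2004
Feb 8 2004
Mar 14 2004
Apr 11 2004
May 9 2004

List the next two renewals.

Jun 13 2004, Jul 11 2004

Gaps: 28, 35, 28, 28 days — a mix of 28 and 35. Every date is a Sunday.
Each is the 2nd Sunday of its month.
June 2004 — 2nd Sunday is Jun 13 2004.
July 2004 — 2nd Sunday is Jul 11 2004.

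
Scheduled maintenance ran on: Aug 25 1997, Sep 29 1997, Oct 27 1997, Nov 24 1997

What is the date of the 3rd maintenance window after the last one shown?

Feb 23 1998

Every date is a Monday; gaps 35, 28, 28 days.
Each is the last Monday of its month (at least one falls on the 29th or later, ruling out '4th Monday').
Last Monday of December 1997: Dec 29 1997.
Last Monday of January 1998: Jan 26 1998.
February 1998 ends with Monday Feb 23 1998.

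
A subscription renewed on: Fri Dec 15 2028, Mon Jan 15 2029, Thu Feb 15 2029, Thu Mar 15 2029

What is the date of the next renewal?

Sun Apr 15 2029

Each date is the 15th; the gaps (31, 31, 28) track the month lengths.
The rule is the 15th of each month.
April 2029: Sun Apr 15 2029.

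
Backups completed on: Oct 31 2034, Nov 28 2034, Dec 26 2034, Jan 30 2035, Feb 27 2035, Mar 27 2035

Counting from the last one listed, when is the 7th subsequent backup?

Oct 30 2035

All Tuesdays; the gaps (28, 28, 35, 28, 28) vary with month length.
This is the last Tuesday of each month.
Last Tuesday of April 2035: Apr 24 2035.
Last Tuesday of May 2035: May 29 2035.
Last Tuesday of June 2035: Jun 26 2035.
July 2035 ends with Tuesday Jul 31 2035.
August 2035 ends with Tuesday Aug 28 2035.
Last Tuesday of September 2035: Sep 25 2035.
Last Tuesday of October 2035: Oct 30 2035.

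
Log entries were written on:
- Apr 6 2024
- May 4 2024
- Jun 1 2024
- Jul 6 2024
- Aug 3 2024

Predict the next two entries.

Sep 7 2024, Oct 5 2024

All dates are Saturdays, 28, 28, 35, 28 days apart.
Specifically, the 1st Saturday of each month.
September 2024 — 1st Saturday is Sep 7 2024.
1st Saturday of October 2024: Oct 5 2024.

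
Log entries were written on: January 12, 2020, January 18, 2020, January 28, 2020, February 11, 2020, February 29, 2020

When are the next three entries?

Intervals are 6, 10, 14, 18 days — an arithmetic progression with common difference 4.
Next gap: 22 days. February 29, 2020 + 22 days = March 22, 2020.
Next gap: 26 days. March 22, 2020 + 26 days = April 17, 2020.
Next gap: 30 days. April 17, 2020 + 30 days = May 17, 2020.

March 22, 2020; April 17, 2020; May 17, 2020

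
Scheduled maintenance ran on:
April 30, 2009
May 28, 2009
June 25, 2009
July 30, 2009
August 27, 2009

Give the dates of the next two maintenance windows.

September 24, 2009; October 29, 2009

All Thursdays; the gaps (28, 28, 35, 28) vary with month length.
This is the last Thursday of each month.
Last Thursday of September 2009: September 24, 2009.
Last Thursday of October 2009: October 29, 2009.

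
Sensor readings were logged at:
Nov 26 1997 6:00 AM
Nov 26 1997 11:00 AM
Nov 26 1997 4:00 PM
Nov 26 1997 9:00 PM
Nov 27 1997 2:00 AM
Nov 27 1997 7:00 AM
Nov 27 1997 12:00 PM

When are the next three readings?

The interval is a steady 5 hours (5, 5, 5, 5, 5, 5).
Nov 27 1997 12:00 PM + 5 h = Nov 27 1997 5:00 PM.
Nov 27 1997 5:00 PM + 5 h = Nov 27 1997 10:00 PM.
Nov 27 1997 10:00 PM + 5 h = Nov 28 1997 3:00 AM.

Nov 27 1997 5:00 PM, Nov 27 1997 10:00 PM, Nov 28 1997 3:00 AM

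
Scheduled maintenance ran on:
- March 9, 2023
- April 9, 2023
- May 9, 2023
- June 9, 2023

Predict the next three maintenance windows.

Each date is the 9th; the gaps (31, 30, 31) track the month lengths.
The rule is the 9th of each month.
July 2023: July 9, 2023.
Next: August 2023 → August 9, 2023.
Next: September 2023 → September 9, 2023.

July 9, 2023; August 9, 2023; September 9, 2023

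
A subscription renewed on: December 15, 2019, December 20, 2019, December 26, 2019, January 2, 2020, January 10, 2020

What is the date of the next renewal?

January 19, 2020

Gaps: 5, 6, 7, 8 days — each gap is 1 larger than the previous one.
Next gap: 9 days. January 10, 2020 + 9 days = January 19, 2020.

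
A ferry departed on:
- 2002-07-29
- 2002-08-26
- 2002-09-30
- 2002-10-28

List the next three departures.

2002-11-25, 2002-12-30, 2003-01-27

These are Mondays with 28, 35, 28-day gaps.
Each is the final Monday of its month — 2002-07-29 is past the 28th, so '4th Monday' doesn't fit.
Last Monday of November 2002: 2002-11-25.
Last Monday of December 2002: 2002-12-30.
Last Monday of January 2003: 2003-01-27.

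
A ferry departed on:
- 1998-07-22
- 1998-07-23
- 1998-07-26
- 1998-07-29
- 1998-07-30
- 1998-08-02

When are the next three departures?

Gaps: 1, 3, 3, 1, 3 days — not constant, but cyclic with period 3.
The events fall on every Wednesday, Thursday and Sunday.
Next Wednesday: 1998-08-05.
Next Thursday: 1998-08-06.
Next Sunday: 1998-08-09.

1998-08-05, 1998-08-06, 1998-08-09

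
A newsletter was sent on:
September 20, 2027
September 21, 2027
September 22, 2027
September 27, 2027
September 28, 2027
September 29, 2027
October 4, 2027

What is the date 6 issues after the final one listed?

October 18, 2027

Every event lands on a Monday or Tuesday or Wednesday (gaps cycle 1, 1, 5, 1, 1, 5).
So the schedule is: every Monday, Tuesday and Wednesday.
The following Tuesday is October 5, 2027.
Next Wednesday: October 6, 2027.
Next Monday: October 11, 2027.
The following Tuesday is October 12, 2027.
The following Wednesday is October 13, 2027.
Next Monday: October 18, 2027.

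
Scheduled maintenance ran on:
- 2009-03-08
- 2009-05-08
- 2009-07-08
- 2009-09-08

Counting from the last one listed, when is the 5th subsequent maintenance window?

2010-07-08

Gaps: 61, 61, 62 days — not constant. Every event is on the 8th of the month.
Pattern: the 8th of every 2 months.
November 2009: 2009-11-08.
Next: January 2010 → 2010-01-08.
Next: March 2010 → 2010-03-08.
Next: May 2010 → 2010-05-08.
Next: July 2010 → 2010-07-08.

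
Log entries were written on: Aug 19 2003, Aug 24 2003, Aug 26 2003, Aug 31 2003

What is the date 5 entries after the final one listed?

The gap pattern 5, 2, 5 repeats every 2 events.
These are the Tuesdays and Sundays of each week.
The following Tuesday is Sep 2 2003.
The following Sunday is Sep 7 2003.
Next Tuesday: Sep 9 2003.
Next Sunday: Sep 14 2003.
The following Tuesday is Sep 16 2003.

Sep 16 2003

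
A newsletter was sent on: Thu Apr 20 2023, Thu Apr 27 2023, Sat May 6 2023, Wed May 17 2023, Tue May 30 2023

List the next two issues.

Wed Jun 14 2023, Sat Jul 1 2023

Intervals are 7, 9, 11, 13 days — an arithmetic progression with common difference 2.
Next gap: 15 days. Tue May 30 2023 + 15 days = Wed Jun 14 2023.
Next gap: 17 days. Wed Jun 14 2023 + 17 days = Sat Jul 1 2023.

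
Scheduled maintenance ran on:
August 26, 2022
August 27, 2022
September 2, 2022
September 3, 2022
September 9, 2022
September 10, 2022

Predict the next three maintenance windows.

September 16, 2022; September 17, 2022; September 23, 2022

Gaps: 1, 6, 1, 6, 1 days — not constant, but cyclic with period 2.
The events fall on every Friday and Saturday.
The following Friday is September 16, 2022.
Next Saturday: September 17, 2022.
Next Friday: September 23, 2022.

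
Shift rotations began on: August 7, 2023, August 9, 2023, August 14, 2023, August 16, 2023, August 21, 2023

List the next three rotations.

The gap pattern 2, 5, 2, 5 repeats every 2 events.
These are the Mondays and Wednesdays of each week.
The following Wednesday is August 23, 2023.
Next Monday: August 28, 2023.
Next Wednesday: August 30, 2023.

August 23, 2023; August 28, 2023; August 30, 2023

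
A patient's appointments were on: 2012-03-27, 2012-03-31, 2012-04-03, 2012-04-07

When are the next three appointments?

2012-04-10, 2012-04-14, 2012-04-17

The gap pattern 4, 3, 4 repeats every 2 events.
These are the Tuesdays and Saturdays of each week.
Next Tuesday: 2012-04-10.
Next Saturday: 2012-04-14.
Next Tuesday: 2012-04-17.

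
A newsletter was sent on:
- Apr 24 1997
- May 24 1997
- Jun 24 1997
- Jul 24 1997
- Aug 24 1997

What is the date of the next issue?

Each date is the 24th; the gaps (30, 31, 30, 31) track the month lengths.
The rule is the 24th of each month.
Next: September 1997 → Sep 24 1997.

Sep 24 1997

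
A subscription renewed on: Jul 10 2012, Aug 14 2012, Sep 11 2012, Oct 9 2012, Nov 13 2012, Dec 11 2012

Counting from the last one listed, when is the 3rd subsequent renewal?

Mar 12 2013

These are Tuesdays at 28- or 35-day spacing (35, 28, 28, 35, 28).
The pattern: 2nd Tuesday of the month.
2nd Tuesday of January 2013: Jan 8 2013.
February 2013 — 2nd Tuesday is Feb 12 2013.
March 2013 — 2nd Tuesday is Mar 12 2013.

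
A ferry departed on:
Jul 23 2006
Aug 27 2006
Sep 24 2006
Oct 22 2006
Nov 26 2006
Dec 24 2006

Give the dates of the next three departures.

Jan 28 2007, Feb 25 2007, Mar 25 2007

All dates are Sundays, 35, 28, 28, 35, 28 days apart.
Specifically, the 4th Sunday of each month.
January 2007 — 4th Sunday is Jan 28 2007.
February 2007 — 4th Sunday is Feb 25 2007.
4th Sunday of March 2007: Mar 25 2007.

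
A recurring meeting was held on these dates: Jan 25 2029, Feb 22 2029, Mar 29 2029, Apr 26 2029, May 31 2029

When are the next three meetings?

Jun 28 2029, Jul 26 2029, Aug 30 2029

Every date is a Thursday; gaps 28, 35, 28, 35 days.
Each is the last Thursday of its month (at least one falls on the 29th or later, ruling out '4th Thursday').
Last Thursday of June 2029: Jun 28 2029.
July 2029 ends with Thursday Jul 26 2029.
Last Thursday of August 2029: Aug 30 2029.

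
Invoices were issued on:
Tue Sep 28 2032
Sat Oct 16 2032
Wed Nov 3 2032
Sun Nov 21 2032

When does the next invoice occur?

Gaps between consecutive events: 18, 18, 18 days — a constant 18-day interval.
Sun Nov 21 2032 + 18 days = Thu Dec 9 2032.

Thu Dec 9 2032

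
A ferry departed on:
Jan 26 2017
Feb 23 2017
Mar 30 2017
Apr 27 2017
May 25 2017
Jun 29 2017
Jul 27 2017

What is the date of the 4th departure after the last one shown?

These are Thursdays with 28, 35, 28, 28, 35, 28-day gaps.
Each is the final Thursday of its month — Mar 30 2017 is past the 28th, so '4th Thursday' doesn't fit.
August 2017 ends with Thursday Aug 31 2017.
September 2017 ends with Thursday Sep 28 2017.
October 2017 ends with Thursday Oct 26 2017.
Last Thursday of November 2017: Nov 30 2017.

Nov 30 2017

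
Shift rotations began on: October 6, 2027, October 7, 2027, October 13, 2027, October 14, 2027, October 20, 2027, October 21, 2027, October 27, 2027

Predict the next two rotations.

The gap pattern 1, 6, 1, 6, 1, 6 repeats every 2 events.
These are the Wednesdays and Thursdays of each week.
The following Thursday is October 28, 2027.
The following Wednesday is November 3, 2027.

October 28, 2027; November 3, 2027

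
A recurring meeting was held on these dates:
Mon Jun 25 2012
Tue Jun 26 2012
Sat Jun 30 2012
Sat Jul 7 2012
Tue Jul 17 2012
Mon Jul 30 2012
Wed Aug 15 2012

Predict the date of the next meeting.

Mon Sep 3 2012

The spacing grows by 3 each time: 1, 4, 7, 10, 13, 16 days.
Next gap: 19 days. Wed Aug 15 2012 + 19 days = Mon Sep 3 2012.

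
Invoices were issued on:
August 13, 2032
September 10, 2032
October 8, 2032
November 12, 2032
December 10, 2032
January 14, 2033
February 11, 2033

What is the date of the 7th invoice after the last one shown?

September 9, 2033

These are Fridays at 28- or 35-day spacing (28, 28, 35, 28, 35, 28).
The pattern: 2nd Friday of the month.
March 2033 — 2nd Friday is March 11, 2033.
April 2033 — 2nd Friday is April 8, 2033.
May 2033 — 2nd Friday is May 13, 2033.
June 2033 — 2nd Friday is June 10, 2033.
2nd Friday of July 2033: July 8, 2033.
August 2033 — 2nd Friday is August 12, 2033.
2nd Friday of September 2033: September 9, 2033.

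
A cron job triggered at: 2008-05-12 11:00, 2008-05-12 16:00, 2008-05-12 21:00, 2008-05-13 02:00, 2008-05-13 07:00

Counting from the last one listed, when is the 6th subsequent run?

Spacing: 5, 5, 5, 5 h — constant 5 h.
2008-05-13 07:00 + 5 h = 2008-05-13 12:00.
2008-05-13 12:00 + 5 h = 2008-05-13 17:00.
2008-05-13 17:00 + 5 h = 2008-05-13 22:00.
2008-05-13 22:00 + 5 h = 2008-05-14 03:00.
2008-05-14 03:00 + 5 h = 2008-05-14 08:00.
2008-05-14 08:00 + 5 h = 2008-05-14 13:00.

2008-05-14 13:00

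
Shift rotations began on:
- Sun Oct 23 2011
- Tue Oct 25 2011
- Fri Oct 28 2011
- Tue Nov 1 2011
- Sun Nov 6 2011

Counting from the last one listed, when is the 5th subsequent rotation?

The spacing grows by 1 each time: 2, 3, 4, 5 days.
Next gap: 6 days. Sun Nov 6 2011 + 6 days = Sat Nov 12 2011.
Next gap: 7 days. Sat Nov 12 2011 + 7 days = Sat Nov 19 2011.
Next gap: 8 days. Sat Nov 19 2011 + 8 days = Sun Nov 27 2011.
Next gap: 9 days. Sun Nov 27 2011 + 9 days = Tue Dec 6 2011.
Next gap: 10 days. Tue Dec 6 2011 + 10 days = Fri Dec 16 2011.

Fri Dec 16 2011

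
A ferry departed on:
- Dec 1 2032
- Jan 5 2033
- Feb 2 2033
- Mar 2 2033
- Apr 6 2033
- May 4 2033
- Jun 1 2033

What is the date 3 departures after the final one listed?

All dates are Wednesdays, 35, 28, 28, 35, 28, 28 days apart.
Specifically, the 1st Wednesday of each month.
1st Wednesday of July 2033: Jul 6 2033.
August 2033 — 1st Wednesday is Aug 3 2033.
September 2033 — 1st Wednesday is Sep 7 2033.

Sep 7 2033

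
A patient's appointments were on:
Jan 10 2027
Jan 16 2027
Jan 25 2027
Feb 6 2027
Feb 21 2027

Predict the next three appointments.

Mar 11 2027, Apr 1 2027, Apr 25 2027

Intervals are 6, 9, 12, 15 days — an arithmetic progression with common difference 3.
Next gap: 18 days. Feb 21 2027 + 18 days = Mar 11 2027.
Next gap: 21 days. Mar 11 2027 + 21 days = Apr 1 2027.
Next gap: 24 days. Apr 1 2027 + 24 days = Apr 25 2027.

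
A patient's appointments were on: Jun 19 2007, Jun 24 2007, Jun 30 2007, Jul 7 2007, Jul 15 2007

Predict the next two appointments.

The spacing grows by 1 each time: 5, 6, 7, 8 days.
Next gap: 9 days. Jul 15 2007 + 9 days = Jul 24 2007.
Next gap: 10 days. Jul 24 2007 + 10 days = Aug 3 2007.

Jul 24 2007, Aug 3 2007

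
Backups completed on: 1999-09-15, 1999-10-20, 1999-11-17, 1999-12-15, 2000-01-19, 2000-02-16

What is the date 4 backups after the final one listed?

These are Wednesdays at 28- or 35-day spacing (35, 28, 28, 35, 28).
The pattern: 3rd Wednesday of the month.
3rd Wednesday of March 2000: 2000-03-15.
April 2000 — 3rd Wednesday is 2000-04-19.
May 2000 — 3rd Wednesday is 2000-05-17.
3rd Wednesday of June 2000: 2000-06-21.

2000-06-21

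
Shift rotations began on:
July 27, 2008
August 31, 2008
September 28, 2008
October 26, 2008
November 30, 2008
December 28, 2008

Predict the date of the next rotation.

January 25, 2009

These are Sundays with 35, 28, 28, 35, 28-day gaps.
Each is the final Sunday of its month — August 31, 2008 is past the 28th, so '4th Sunday' doesn't fit.
Last Sunday of January 2009: January 25, 2009.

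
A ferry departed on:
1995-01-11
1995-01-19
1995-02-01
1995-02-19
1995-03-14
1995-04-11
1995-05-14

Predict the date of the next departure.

1995-06-21

The spacing grows by 5 each time: 8, 13, 18, 23, 28, 33 days.
Next gap: 38 days. 1995-05-14 + 38 days = 1995-06-21.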